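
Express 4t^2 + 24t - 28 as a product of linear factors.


Roots satisfy r1 + r2 = -b/a = -6 and r1*r2 = c/a = -7.
So r1 = 1, r2 = -7.
4t^2 + 24t - 28 = 4(t - r1)(t - r2) = 4(t - 1)(t + 7)


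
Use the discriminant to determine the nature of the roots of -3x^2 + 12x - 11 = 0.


D = b^2 - 4ac = (12)^2 - 4(-3)(-11) = 144 - 132 = 12
Since D > 0: two distinct irrational roots


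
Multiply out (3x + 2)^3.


Expand (3x + 2)^3 by repeated multiplication:
  (3x + 2)^2 = 9x^2 + 12x + 4
= 27x^3 + 54x^2 + 36x + 8


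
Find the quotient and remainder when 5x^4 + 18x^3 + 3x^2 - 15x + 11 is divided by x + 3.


(5x^4 + 18x^3 + 3x^2 - 15x + 11) / (x + 3)
Step 1: 5x^3 * (x + 3) = 5x^4 + 15x^3; subtract.
Step 2: 3x^2 * (x + 3) = 3x^3 + 9x^2; subtract.
Step 3: -6x * (x + 3) = -6x^2 - 18x; subtract.
Step 4: 3 * (x + 3) = 3x + 9; subtract.
Quotient: 5x^3 + 3x^2 - 6x + 3, Remainder: 2


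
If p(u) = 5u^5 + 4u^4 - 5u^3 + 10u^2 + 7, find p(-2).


Using direct substitution:
  5 * (-2)^5 = -160
  4 * (-2)^4 = 64
  -5 * (-2)^3 = 40
  10 * (-2)^2 = 40
  0 * (-2)^1 = 0
  constant: 7
Sum = -160 + 64 + 40 + 40 + 0 + 7 = -9


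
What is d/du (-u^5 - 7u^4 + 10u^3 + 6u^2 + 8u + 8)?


Apply the power rule term by term:
  d/du(-u^5) = -5u^4
  d/du(-7u^4) = -28u^3
  d/du(10u^3) = 30u^2
  d/du(6u^2) = 12u
  d/du(8u) = 8
  d/du(8) = 0
p'(u) = -5u^4 - 28u^3 + 30u^2 + 12u + 8


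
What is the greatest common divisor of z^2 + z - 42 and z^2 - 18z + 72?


Factor each:
  z^2 + z - 42 = (z - 6)(z + 7)
  z^2 - 18z + 72 = (z - 6)(z - 12)
Common monic factor: z - 6


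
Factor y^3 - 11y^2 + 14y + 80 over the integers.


Try integer roots (divisors of 80). y=-2: p(-2)=0.
Divide out (y + 2): quotient is y^2 - 13y + 40.
Factor the quadratic: (y - 8)(y - 5)
Result: (y + 2)(y - 8)(y - 5)


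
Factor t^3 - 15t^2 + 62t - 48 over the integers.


Try integer roots (divisors of -48). t=8: p(8)=0.
Divide out (t - 8): quotient is t^2 - 7t + 6.
Factor the quadratic: (t - 6)(t - 1)
Result: (t - 8)(t - 6)(t - 1)


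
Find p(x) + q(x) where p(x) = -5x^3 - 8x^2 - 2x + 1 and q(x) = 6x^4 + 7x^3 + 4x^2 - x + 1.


Align terms by degree and add:
  -5x^3 - 8x^2 - 2x + 1
+ 6x^4 + 7x^3 + 4x^2 - x + 1
= 6x^4 + 2x^3 - 4x^2 - 3x + 2


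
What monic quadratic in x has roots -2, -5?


p(x) = (x + 2)(x + 5)
Expand: x^2 + 7x + 10


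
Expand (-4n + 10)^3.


Expand (-4n + 10)^3 by repeated multiplication:
  (-4n + 10)^2 = 16n^2 - 80n + 100
= -64n^3 + 480n^2 - 1200n + 1000


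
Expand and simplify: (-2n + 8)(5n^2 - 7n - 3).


Distribute each term of the first polynomial:
  (-2n)(5n^2 - 7n - 3) = -10n^3 + 14n^2 + 6n
  (8)(5n^2 - 7n - 3) = 40n^2 - 56n - 24
Sum: -10n^3 + 54n^2 - 50n - 24


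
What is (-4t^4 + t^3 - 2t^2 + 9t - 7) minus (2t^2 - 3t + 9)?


Distribute the minus sign:
  (-4t^4 + t^3 - 2t^2 + 9t - 7)
- (2t^2 - 3t + 9)
Negate second polynomial: -2t^2 + 3t - 9
Add: -4t^4 + t^3 - 4t^2 + 12t - 16


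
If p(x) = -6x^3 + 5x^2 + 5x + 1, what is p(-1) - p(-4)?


p(-1) = 7
p(-4) = 445
p(-1) - p(-4) = 7 - 445 = -438


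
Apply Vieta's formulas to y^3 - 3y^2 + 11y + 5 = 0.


Monic cubic y^3+by^2+cy+d=0: sum=-b, pairwise sum=c, product=-d.
b=-3, c=11, d=5
r1+r2+r3 = 3
r1r2+r1r3+r2r3 = 11
r1r2r3 = -5


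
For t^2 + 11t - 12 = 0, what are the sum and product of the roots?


For at^2+bt+c=0: sum = -b/a, product = c/a.
a=1, b=11, c=-12
Sum = -(11)/1 = -11
Product = (-12)/1 = -12


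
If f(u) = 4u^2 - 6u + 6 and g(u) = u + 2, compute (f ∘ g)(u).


Substitute g(u) into f:
f(g(u)) = 4*(u + 2)^2 + (-6)*(u + 2) + 6
(u + 2)^2 = u^2 + 4u + 4
Expand and combine: 4u^2 + 10u + 10


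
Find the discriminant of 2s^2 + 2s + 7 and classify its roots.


D = b^2 - 4ac = (2)^2 - 4(2)(7) = 4 - 56 = -52
Since D < 0: two complex conjugate roots (no real roots)


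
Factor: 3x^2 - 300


Roots satisfy r1 + r2 = -b/a = 0 and r1*r2 = c/a = -100.
So r1 = -10, r2 = 10.
3x^2 - 300 = 3(x - r1)(x - r2) = 3(x + 10)(x - 10)


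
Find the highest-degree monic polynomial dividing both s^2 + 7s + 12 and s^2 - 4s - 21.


Factor each:
  s^2 + 7s + 12 = (s + 3)(s + 4)
  s^2 - 4s - 21 = (s + 3)(s - 7)
Common monic factor: s + 3


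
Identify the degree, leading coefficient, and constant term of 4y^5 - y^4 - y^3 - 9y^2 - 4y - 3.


Highest power of y is 5, with coefficient 4. Constant term is -3.
Degree = 5, leading coefficient = 4, constant term = -3


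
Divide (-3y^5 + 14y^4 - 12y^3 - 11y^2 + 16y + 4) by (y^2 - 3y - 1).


(-3y^5 + 14y^4 - 12y^3 - 11y^2 + 16y + 4) / (y^2 - 3y - 1)
Step 1: -3y^3 * (y^2 - 3y - 1) = -3y^5 + 9y^4 + 3y^3; subtract.
Step 2: 5y^2 * (y^2 - 3y - 1) = 5y^4 - 15y^3 - 5y^2; subtract.
Step 3: 0 * (y^2 - 3y - 1) = 0; subtract.
Step 4: -6 * (y^2 - 3y - 1) = -6y^2 + 18y + 6; subtract.
Quotient: -3y^3 + 5y^2 - 6, Remainder: -2y - 2


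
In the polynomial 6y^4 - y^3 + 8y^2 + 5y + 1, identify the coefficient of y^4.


Read off the coefficient of y^4: 6


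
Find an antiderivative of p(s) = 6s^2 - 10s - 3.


Reverse power rule on each term:
  ∫ 6s^2 ds = 2s^3
  ∫ -10s ds = -5s^2
  ∫ -3 ds = -3s
F(s) = 2s^3 - 5s^2 - 3s + C


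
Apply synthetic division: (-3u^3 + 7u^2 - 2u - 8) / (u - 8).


Synthetic division with c = 8. Coefficients: -3, 7, -2, -8
Bring down -3.
  -3 * 8 = -24; -24 + 7 = -17
  -17 * 8 = -136; -136 - 2 = -138
  -138 * 8 = -1104; -1104 - 8 = -1112
Quotient: -3u^2 - 17u - 138, Remainder: -1112


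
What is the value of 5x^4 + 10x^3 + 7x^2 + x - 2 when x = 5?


Using direct substitution:
  5 * (5)^4 = 3125
  10 * (5)^3 = 1250
  7 * (5)^2 = 175
  1 * (5)^1 = 5
  constant: -2
Sum = 3125 + 1250 + 175 + 5 - 2 = 4553


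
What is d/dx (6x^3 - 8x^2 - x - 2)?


Apply the power rule term by term:
  d/dx(6x^3) = 18x^2
  d/dx(-8x^2) = -16x
  d/dx(-x) = -1
  d/dx(-2) = 0
p'(x) = 18x^2 - 16x - 1


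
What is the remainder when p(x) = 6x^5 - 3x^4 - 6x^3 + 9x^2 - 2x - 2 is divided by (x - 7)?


By the Remainder Theorem, the remainder equals p(7):
  6*(7)^5 = 100842
  -3*(7)^4 = -7203
  -6*(7)^3 = -2058
  9*(7)^2 = 441
  -2*(7)^1 = -14
  constant: -2
Sum: 100842 - 7203 - 2058 + 441 - 14 - 2 = 92006


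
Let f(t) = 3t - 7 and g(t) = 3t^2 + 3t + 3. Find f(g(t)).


Substitute g(t) into f:
f(g(t)) = 3*(3t^2 + 3t + 3) + (-7)
Expand and combine: 9t^2 + 9t + 2


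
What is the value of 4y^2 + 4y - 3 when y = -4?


Using direct substitution:
  4 * (-4)^2 = 64
  4 * (-4)^1 = -16
  constant: -3
Sum = 64 - 16 - 3 = 45


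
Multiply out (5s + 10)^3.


Expand (5s + 10)^3 by repeated multiplication:
  (5s + 10)^2 = 25s^2 + 100s + 100
= 125s^3 + 750s^2 + 1500s + 1000


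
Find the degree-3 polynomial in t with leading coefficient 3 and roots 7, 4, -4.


p(t) = 3(t - 7)(t - 4)(t + 4)
Expand: 3t^3 - 21t^2 - 48t + 336


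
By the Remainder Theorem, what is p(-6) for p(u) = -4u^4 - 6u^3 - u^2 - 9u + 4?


By the Remainder Theorem, the remainder equals p(-6):
  -4*(-6)^4 = -5184
  -6*(-6)^3 = 1296
  -1*(-6)^2 = -36
  -9*(-6)^1 = 54
  constant: 4
Sum: -5184 + 1296 - 36 + 54 + 4 = -3866


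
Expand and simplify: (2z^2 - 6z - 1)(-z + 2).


Distribute each term of the first polynomial:
  (2z^2)(-z + 2) = -2z^3 + 4z^2
  (-6z)(-z + 2) = 6z^2 - 12z
  (-1)(-z + 2) = z - 2
Sum: -2z^3 + 10z^2 - 11z - 2


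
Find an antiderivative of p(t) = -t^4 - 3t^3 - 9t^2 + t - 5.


Reverse power rule on each term:
  ∫ -t^4 dt = -(1/5)t^5
  ∫ -3t^3 dt = -(3/4)t^4
  ∫ -9t^2 dt = -3t^3
  ∫ t dt = (1/2)t^2
  ∫ -5 dt = -5t
F(t) = -(1/5)t^5 - (3/4)t^4 - 3t^3 + (1/2)t^2 - 5t + C


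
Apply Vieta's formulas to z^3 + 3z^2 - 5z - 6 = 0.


Monic cubic z^3+bz^2+cz+d=0: sum=-b, pairwise sum=c, product=-d.
b=3, c=-5, d=-6
r1+r2+r3 = -3
r1r2+r1r3+r2r3 = -5
r1r2r3 = 6


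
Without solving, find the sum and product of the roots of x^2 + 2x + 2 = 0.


For ax^2+bx+c=0: sum = -b/a, product = c/a.
a=1, b=2, c=2
Sum = -(2)/1 = -2
Product = (2)/1 = 2


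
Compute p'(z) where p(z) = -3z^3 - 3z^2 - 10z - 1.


Apply the power rule term by term:
  d/dz(-3z^3) = -9z^2
  d/dz(-3z^2) = -6z
  d/dz(-10z) = -10
  d/dz(-1) = 0
p'(z) = -9z^2 - 6z - 10


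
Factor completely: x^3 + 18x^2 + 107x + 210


Try integer roots (divisors of 210). x=-6: p(-6)=0.
Divide out (x + 6): quotient is x^2 + 12x + 35.
Factor the quadratic: (x + 7)(x + 5)
Result: (x + 6)(x + 7)(x + 5)


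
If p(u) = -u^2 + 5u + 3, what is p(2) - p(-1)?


p(2) = 9
p(-1) = -3
p(2) - p(-1) = 9 + 3 = 12


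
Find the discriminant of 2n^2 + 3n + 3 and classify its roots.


D = b^2 - 4ac = (3)^2 - 4(2)(3) = 9 - 24 = -15
Since D < 0: two complex conjugate roots (no real roots)


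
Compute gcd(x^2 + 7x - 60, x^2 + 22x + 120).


Factor each:
  x^2 + 7x - 60 = (x + 12)(x - 5)
  x^2 + 22x + 120 = (x + 12)(x + 10)
Common monic factor: x + 12


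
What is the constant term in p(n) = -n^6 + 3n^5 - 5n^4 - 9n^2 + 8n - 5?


Read off the constant term: -5


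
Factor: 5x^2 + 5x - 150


Roots satisfy r1 + r2 = -b/a = -1 and r1*r2 = c/a = -30.
So r1 = -6, r2 = 5.
5x^2 + 5x - 150 = 5(x - r1)(x - r2) = 5(x + 6)(x - 5)


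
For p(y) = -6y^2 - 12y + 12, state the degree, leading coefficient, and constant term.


Highest power of y is 2, with coefficient -6. Constant term is 12.
Degree = 2, leading coefficient = -6, constant term = 12


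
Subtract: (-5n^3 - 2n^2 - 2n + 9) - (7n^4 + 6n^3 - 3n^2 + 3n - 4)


Distribute the minus sign:
  (-5n^3 - 2n^2 - 2n + 9)
- (7n^4 + 6n^3 - 3n^2 + 3n - 4)
Negate second polynomial: -7n^4 - 6n^3 + 3n^2 - 3n + 4
Add: -7n^4 - 11n^3 + n^2 - 5n + 13


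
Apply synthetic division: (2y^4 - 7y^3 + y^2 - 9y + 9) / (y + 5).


Synthetic division with c = -5. Coefficients: 2, -7, 1, -9, 9
Bring down 2.
  2 * -5 = -10; -10 - 7 = -17
  -17 * -5 = 85; 85 + 1 = 86
  86 * -5 = -430; -430 - 9 = -439
  -439 * -5 = 2195; 2195 + 9 = 2204
Quotient: 2y^3 - 17y^2 + 86y - 439, Remainder: 2204


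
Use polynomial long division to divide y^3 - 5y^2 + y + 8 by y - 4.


(y^3 - 5y^2 + y + 8) / (y - 4)
Step 1: y^2 * (y - 4) = y^3 - 4y^2; subtract.
Step 2: -y * (y - 4) = -y^2 + 4y; subtract.
Step 3: -3 * (y - 4) = -3y + 12; subtract.
Quotient: y^2 - y - 3, Remainder: -4


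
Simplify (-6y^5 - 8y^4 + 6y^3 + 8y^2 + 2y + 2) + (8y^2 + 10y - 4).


Align terms by degree and add:
  -6y^5 - 8y^4 + 6y^3 + 8y^2 + 2y + 2
+ 8y^2 + 10y - 4
= -6y^5 - 8y^4 + 6y^3 + 16y^2 + 12y - 2


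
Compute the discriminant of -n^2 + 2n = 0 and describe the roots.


D = b^2 - 4ac = (2)^2 - 4(-1)(0) = 4 = 4
Since D > 0: two distinct rational roots


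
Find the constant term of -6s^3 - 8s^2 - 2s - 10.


Read off the constant term: -10


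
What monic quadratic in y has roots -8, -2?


p(y) = (y + 8)(y + 2)
Expand: y^2 + 10y + 16


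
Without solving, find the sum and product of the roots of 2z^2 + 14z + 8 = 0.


For az^2+bz+c=0: sum = -b/a, product = c/a.
a=2, b=14, c=8
Sum = -(14)/2 = -7
Product = (8)/2 = 4


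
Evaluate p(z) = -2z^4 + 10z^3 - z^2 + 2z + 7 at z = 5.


Using direct substitution:
  -2 * (5)^4 = -1250
  10 * (5)^3 = 1250
  -1 * (5)^2 = -25
  2 * (5)^1 = 10
  constant: 7
Sum = -1250 + 1250 - 25 + 10 + 7 = -8


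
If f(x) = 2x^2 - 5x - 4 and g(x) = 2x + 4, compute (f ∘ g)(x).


Substitute g(x) into f:
f(g(x)) = 2*(2x + 4)^2 + (-5)*(2x + 4) + (-4)
(2x + 4)^2 = 4x^2 + 16x + 16
Expand and combine: 8x^2 + 22x + 8


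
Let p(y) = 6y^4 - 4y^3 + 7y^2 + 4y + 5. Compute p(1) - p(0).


p(1) = 18
p(0) = 5
p(1) - p(0) = 18 - 5 = 13


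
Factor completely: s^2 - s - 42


Roots satisfy r1 + r2 = -b/a = 1 and r1*r2 = c/a = -42.
So r1 = 7, r2 = -6.
s^2 - s - 42 = (s - r1)(s - r2) = (s - 7)(s + 6)


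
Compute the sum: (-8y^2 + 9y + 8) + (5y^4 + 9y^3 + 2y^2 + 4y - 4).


Align terms by degree and add:
  -8y^2 + 9y + 8
+ 5y^4 + 9y^3 + 2y^2 + 4y - 4
= 5y^4 + 9y^3 - 6y^2 + 13y + 4


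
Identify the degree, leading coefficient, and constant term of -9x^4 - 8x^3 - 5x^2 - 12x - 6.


Highest power of x is 4, with coefficient -9. Constant term is -6.
Degree = 4, leading coefficient = -9, constant term = -6


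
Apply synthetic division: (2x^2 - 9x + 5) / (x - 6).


Synthetic division with c = 6. Coefficients: 2, -9, 5
Bring down 2.
  2 * 6 = 12; 12 - 9 = 3
  3 * 6 = 18; 18 + 5 = 23
Quotient: 2x + 3, Remainder: 23


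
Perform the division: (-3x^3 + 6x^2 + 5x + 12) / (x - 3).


(-3x^3 + 6x^2 + 5x + 12) / (x - 3)
Step 1: -3x^2 * (x - 3) = -3x^3 + 9x^2; subtract.
Step 2: -3x * (x - 3) = -3x^2 + 9x; subtract.
Step 3: -4 * (x - 3) = -4x + 12; subtract.
Quotient: -3x^2 - 3x - 4, Remainder: 0


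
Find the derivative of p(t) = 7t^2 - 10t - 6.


Apply the power rule term by term:
  d/dt(7t^2) = 14t
  d/dt(-10t) = -10
  d/dt(-6) = 0
p'(t) = 14t - 10


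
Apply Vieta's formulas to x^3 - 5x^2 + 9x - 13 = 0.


Monic cubic x^3+bx^2+cx+d=0: sum=-b, pairwise sum=c, product=-d.
b=-5, c=9, d=-13
r1+r2+r3 = 5
r1r2+r1r3+r2r3 = 9
r1r2r3 = 13


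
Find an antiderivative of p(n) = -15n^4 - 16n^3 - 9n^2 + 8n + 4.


Reverse power rule on each term:
  ∫ -15n^4 dn = -3n^5
  ∫ -16n^3 dn = -4n^4
  ∫ -9n^2 dn = -3n^3
  ∫ 8n dn = 4n^2
  ∫ 4 dn = 4n
F(n) = -3n^5 - 4n^4 - 3n^3 + 4n^2 + 4n + C


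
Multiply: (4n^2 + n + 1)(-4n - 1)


Distribute each term of the first polynomial:
  (4n^2)(-4n - 1) = -16n^3 - 4n^2
  (n)(-4n - 1) = -4n^2 - n
  (1)(-4n - 1) = -4n - 1
Sum: -16n^3 - 8n^2 - 5n - 1


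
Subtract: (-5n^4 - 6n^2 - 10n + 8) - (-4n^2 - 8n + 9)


Distribute the minus sign:
  (-5n^4 - 6n^2 - 10n + 8)
- (-4n^2 - 8n + 9)
Negate second polynomial: 4n^2 + 8n - 9
Add: -5n^4 - 2n^2 - 2n - 1


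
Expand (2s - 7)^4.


Expand (2s - 7)^4 by repeated multiplication:
  (2s - 7)^2 = 4s^2 - 28s + 49
  (2s - 7)^3 = 8s^3 - 84s^2 + 294s - 343
= 16s^4 - 224s^3 + 1176s^2 - 2744s + 2401


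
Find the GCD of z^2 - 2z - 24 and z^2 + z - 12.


Factor each:
  z^2 - 2z - 24 = (z + 4)(z - 6)
  z^2 + z - 12 = (z + 4)(z - 3)
Common monic factor: z + 4


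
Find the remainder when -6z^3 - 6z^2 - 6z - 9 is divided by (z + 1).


By the Remainder Theorem, the remainder equals p(-1):
  -6*(-1)^3 = 6
  -6*(-1)^2 = -6
  -6*(-1)^1 = 6
  constant: -9
Sum: 6 - 6 + 6 - 9 = -3


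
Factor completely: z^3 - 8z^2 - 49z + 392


Try integer roots (divisors of 392). z=8: p(8)=0.
Divide out (z - 8): quotient is z^2 - 49.
Factor the quadratic: (z + 7)(z - 7)
Result: (z - 8)(z + 7)(z - 7)


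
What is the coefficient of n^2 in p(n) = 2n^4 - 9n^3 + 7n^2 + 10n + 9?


Read off the coefficient of n^2: 7


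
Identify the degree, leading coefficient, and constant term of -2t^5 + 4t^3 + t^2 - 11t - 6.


Highest power of t is 5, with coefficient -2. Constant term is -6.
Degree = 5, leading coefficient = -2, constant term = -6


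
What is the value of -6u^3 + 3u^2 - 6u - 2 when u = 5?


Using direct substitution:
  -6 * (5)^3 = -750
  3 * (5)^2 = 75
  -6 * (5)^1 = -30
  constant: -2
Sum = -750 + 75 - 30 - 2 = -707


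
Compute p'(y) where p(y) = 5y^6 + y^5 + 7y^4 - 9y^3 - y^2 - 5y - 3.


Apply the power rule term by term:
  d/dy(5y^6) = 30y^5
  d/dy(y^5) = 5y^4
  d/dy(7y^4) = 28y^3
  d/dy(-9y^3) = -27y^2
  d/dy(-y^2) = -2y
  d/dy(-5y) = -5
  d/dy(-3) = 0
p'(y) = 30y^5 + 5y^4 + 28y^3 - 27y^2 - 2y - 5


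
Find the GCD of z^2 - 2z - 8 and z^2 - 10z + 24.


Factor each:
  z^2 - 2z - 8 = (z - 4)(z + 2)
  z^2 - 10z + 24 = (z - 4)(z - 6)
Common monic factor: z - 4


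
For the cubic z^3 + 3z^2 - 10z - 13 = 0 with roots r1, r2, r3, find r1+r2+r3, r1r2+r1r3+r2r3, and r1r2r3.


Monic cubic z^3+bz^2+cz+d=0: sum=-b, pairwise sum=c, product=-d.
b=3, c=-10, d=-13
r1+r2+r3 = -3
r1r2+r1r3+r2r3 = -10
r1r2r3 = 13


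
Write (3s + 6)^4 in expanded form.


Expand (3s + 6)^4 by repeated multiplication:
  (3s + 6)^2 = 9s^2 + 36s + 36
  (3s + 6)^3 = 27s^3 + 162s^2 + 324s + 216
= 81s^4 + 648s^3 + 1944s^2 + 2592s + 1296


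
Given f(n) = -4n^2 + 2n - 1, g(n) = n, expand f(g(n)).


Substitute g(n) into f:
f(g(n)) = -4*(n)^2 + 2*(n) + (-1)
(n)^2 = n^2
Expand and combine: -4n^2 + 2n - 1


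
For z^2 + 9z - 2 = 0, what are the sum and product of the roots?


For az^2+bz+c=0: sum = -b/a, product = c/a.
a=1, b=9, c=-2
Sum = -(9)/1 = -9
Product = (-2)/1 = -2


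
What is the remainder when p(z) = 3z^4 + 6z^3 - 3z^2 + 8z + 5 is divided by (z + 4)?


By the Remainder Theorem, the remainder equals p(-4):
  3*(-4)^4 = 768
  6*(-4)^3 = -384
  -3*(-4)^2 = -48
  8*(-4)^1 = -32
  constant: 5
Sum: 768 - 384 - 48 - 32 + 5 = 309


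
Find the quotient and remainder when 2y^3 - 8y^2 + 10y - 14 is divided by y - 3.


(2y^3 - 8y^2 + 10y - 14) / (y - 3)
Step 1: 2y^2 * (y - 3) = 2y^3 - 6y^2; subtract.
Step 2: -2y * (y - 3) = -2y^2 + 6y; subtract.
Step 3: 4 * (y - 3) = 4y - 12; subtract.
Quotient: 2y^2 - 2y + 4, Remainder: -2


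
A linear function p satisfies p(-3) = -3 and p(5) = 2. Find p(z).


p(z) = mz + b. Using p(-3)=-3, p(5)=2:
m = (-3 - 2)/(-3 - 5) = -5/-8 = 5/8
b = -3 - m*(-3) = -3 + 15/8 = -9/8
p(z) = (5/8)z - (9/8)


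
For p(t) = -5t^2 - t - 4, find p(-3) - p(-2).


p(-3) = -46
p(-2) = -22
p(-3) - p(-2) = -46 + 22 = -24


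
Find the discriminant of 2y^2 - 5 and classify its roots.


D = b^2 - 4ac = (0)^2 - 4(2)(-5) = 0 + 40 = 40
Since D > 0: two distinct irrational roots


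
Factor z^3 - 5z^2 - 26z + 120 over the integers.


Try integer roots (divisors of 120). z=6: p(6)=0.
Divide out (z - 6): quotient is z^2 + z - 20.
Factor the quadratic: (z - 4)(z + 5)
Result: (z - 6)(z - 4)(z + 5)


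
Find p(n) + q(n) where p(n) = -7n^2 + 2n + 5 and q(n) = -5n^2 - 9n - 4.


Align terms by degree and add:
  -7n^2 + 2n + 5
  -5n^2 - 9n - 4
= -12n^2 - 7n + 1


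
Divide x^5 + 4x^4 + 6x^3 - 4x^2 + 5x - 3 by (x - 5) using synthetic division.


Synthetic division with c = 5. Coefficients: 1, 4, 6, -4, 5, -3
Bring down 1.
  1 * 5 = 5; 5 + 4 = 9
  9 * 5 = 45; 45 + 6 = 51
  51 * 5 = 255; 255 - 4 = 251
  251 * 5 = 1255; 1255 + 5 = 1260
  1260 * 5 = 6300; 6300 - 3 = 6297
Quotient: x^4 + 9x^3 + 51x^2 + 251x + 1260, Remainder: 6297


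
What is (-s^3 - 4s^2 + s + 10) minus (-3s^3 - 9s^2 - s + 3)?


Distribute the minus sign:
  (-s^3 - 4s^2 + s + 10)
- (-3s^3 - 9s^2 - s + 3)
Negate second polynomial: 3s^3 + 9s^2 + s - 3
Add: 2s^3 + 5s^2 + 2s + 7


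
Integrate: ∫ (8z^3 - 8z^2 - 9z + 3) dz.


Reverse power rule on each term:
  ∫ 8z^3 dz = 2z^4
  ∫ -8z^2 dz = -(8/3)z^3
  ∫ -9z dz = -(9/2)z^2
  ∫ 3 dz = 3z
F(z) = 2z^4 - (8/3)z^3 - (9/2)z^2 + 3z + C


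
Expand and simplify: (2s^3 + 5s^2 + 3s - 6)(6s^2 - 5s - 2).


Distribute each term of the first polynomial:
  (2s^3)(6s^2 - 5s - 2) = 12s^5 - 10s^4 - 4s^3
  (5s^2)(6s^2 - 5s - 2) = 30s^4 - 25s^3 - 10s^2
  (3s)(6s^2 - 5s - 2) = 18s^3 - 15s^2 - 6s
  (-6)(6s^2 - 5s - 2) = -36s^2 + 30s + 12
Sum: 12s^5 + 20s^4 - 11s^3 - 61s^2 + 24s + 12


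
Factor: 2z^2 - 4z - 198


Roots satisfy r1 + r2 = -b/a = 2 and r1*r2 = c/a = -99.
So r1 = -9, r2 = 11.
2z^2 - 4z - 198 = 2(z - r1)(z - r2) = 2(z + 9)(z - 11)


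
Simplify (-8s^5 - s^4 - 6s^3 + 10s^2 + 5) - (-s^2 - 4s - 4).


Distribute the minus sign:
  (-8s^5 - s^4 - 6s^3 + 10s^2 + 5)
- (-s^2 - 4s - 4)
Negate second polynomial: s^2 + 4s + 4
Add: -8s^5 - s^4 - 6s^3 + 11s^2 + 4s + 9


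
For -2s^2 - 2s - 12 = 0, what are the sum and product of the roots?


For as^2+bs+c=0: sum = -b/a, product = c/a.
a=-2, b=-2, c=-12
Sum = -(-2)/-2 = -1
Product = (-12)/-2 = 6


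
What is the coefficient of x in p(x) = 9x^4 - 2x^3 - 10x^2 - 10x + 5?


Read off the coefficient of x: -10


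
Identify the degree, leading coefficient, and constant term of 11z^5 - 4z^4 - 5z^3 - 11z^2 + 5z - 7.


Highest power of z is 5, with coefficient 11. Constant term is -7.
Degree = 5, leading coefficient = 11, constant term = -7


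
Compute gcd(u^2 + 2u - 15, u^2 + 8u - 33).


Factor each:
  u^2 + 2u - 15 = (u - 3)(u + 5)
  u^2 + 8u - 33 = (u - 3)(u + 11)
Common monic factor: u - 3


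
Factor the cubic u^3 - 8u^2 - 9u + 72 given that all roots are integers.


Try integer roots (divisors of 72). u=-3: p(-3)=0.
Divide out (u + 3): quotient is u^2 - 11u + 24.
Factor the quadratic: (u - 8)(u - 3)
Result: (u + 3)(u - 8)(u - 3)


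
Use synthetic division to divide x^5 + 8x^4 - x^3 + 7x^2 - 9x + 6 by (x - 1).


Synthetic division with c = 1. Coefficients: 1, 8, -1, 7, -9, 6
Bring down 1.
  1 * 1 = 1; 1 + 8 = 9
  9 * 1 = 9; 9 - 1 = 8
  8 * 1 = 8; 8 + 7 = 15
  15 * 1 = 15; 15 - 9 = 6
  6 * 1 = 6; 6 + 6 = 12
Quotient: x^4 + 9x^3 + 8x^2 + 15x + 6, Remainder: 12


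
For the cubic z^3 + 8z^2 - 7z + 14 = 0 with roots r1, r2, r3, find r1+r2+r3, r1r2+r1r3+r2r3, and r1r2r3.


Monic cubic z^3+bz^2+cz+d=0: sum=-b, pairwise sum=c, product=-d.
b=8, c=-7, d=14
r1+r2+r3 = -8
r1r2+r1r3+r2r3 = -7
r1r2r3 = -14


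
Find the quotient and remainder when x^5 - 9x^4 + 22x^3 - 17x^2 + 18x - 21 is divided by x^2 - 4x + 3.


(x^5 - 9x^4 + 22x^3 - 17x^2 + 18x - 21) / (x^2 - 4x + 3)
Step 1: x^3 * (x^2 - 4x + 3) = x^5 - 4x^4 + 3x^3; subtract.
Step 2: -5x^2 * (x^2 - 4x + 3) = -5x^4 + 20x^3 - 15x^2; subtract.
Step 3: -x * (x^2 - 4x + 3) = -x^3 + 4x^2 - 3x; subtract.
Step 4: -6 * (x^2 - 4x + 3) = -6x^2 + 24x - 18; subtract.
Quotient: x^3 - 5x^2 - x - 6, Remainder: -3x - 3


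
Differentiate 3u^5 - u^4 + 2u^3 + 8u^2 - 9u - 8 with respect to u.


Apply the power rule term by term:
  d/du(3u^5) = 15u^4
  d/du(-u^4) = -4u^3
  d/du(2u^3) = 6u^2
  d/du(8u^2) = 16u
  d/du(-9u) = -9
  d/du(-8) = 0
p'(u) = 15u^4 - 4u^3 + 6u^2 + 16u - 9


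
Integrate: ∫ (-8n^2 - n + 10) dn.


Reverse power rule on each term:
  ∫ -8n^2 dn = -(8/3)n^3
  ∫ -n dn = -(1/2)n^2
  ∫ 10 dn = 10n
F(n) = -(8/3)n^3 - (1/2)n^2 + 10n + C


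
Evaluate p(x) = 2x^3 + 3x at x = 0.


Using direct substitution:
  2 * (0)^3 = 0
  0 * (0)^2 = 0
  3 * (0)^1 = 0
  constant: 0
Sum = 0 + 0 + 0 + 0 = 0


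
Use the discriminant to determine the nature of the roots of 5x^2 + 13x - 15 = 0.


D = b^2 - 4ac = (13)^2 - 4(5)(-15) = 169 + 300 = 469
Since D > 0: two distinct irrational roots


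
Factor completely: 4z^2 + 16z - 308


Roots satisfy r1 + r2 = -b/a = -4 and r1*r2 = c/a = -77.
So r1 = -11, r2 = 7.
4z^2 + 16z - 308 = 4(z - r1)(z - r2) = 4(z + 11)(z - 7)


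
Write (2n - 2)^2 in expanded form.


Expand (2n - 2)^2 by repeated multiplication:
= 4n^2 - 8n + 4


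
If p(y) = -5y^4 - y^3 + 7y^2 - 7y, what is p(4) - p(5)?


p(4) = -1260
p(5) = -3110
p(4) - p(5) = -1260 + 3110 = 1850


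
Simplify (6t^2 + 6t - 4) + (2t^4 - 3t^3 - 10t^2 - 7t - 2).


Align terms by degree and add:
  6t^2 + 6t - 4
+ 2t^4 - 3t^3 - 10t^2 - 7t - 2
= 2t^4 - 3t^3 - 4t^2 - t - 6


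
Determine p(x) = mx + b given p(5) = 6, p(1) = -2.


p(x) = mx + b. Using p(5)=6, p(1)=-2:
m = (6 + 2)/(5 - 1) = 8/4 = 2
b = 6 - m*(5) = 6 - 10 = -4
p(x) = 2x - 4


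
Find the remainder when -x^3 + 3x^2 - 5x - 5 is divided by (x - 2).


By the Remainder Theorem, the remainder equals p(2):
  -1*(2)^3 = -8
  3*(2)^2 = 12
  -5*(2)^1 = -10
  constant: -5
Sum: -8 + 12 - 10 - 5 = -11


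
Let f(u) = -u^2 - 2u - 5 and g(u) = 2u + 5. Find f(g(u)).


Substitute g(u) into f:
f(g(u)) = -1*(2u + 5)^2 + (-2)*(2u + 5) + (-5)
(2u + 5)^2 = 4u^2 + 20u + 25
Expand and combine: -4u^2 - 24u - 40


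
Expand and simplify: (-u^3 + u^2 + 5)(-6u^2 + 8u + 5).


Distribute each term of the first polynomial:
  (-u^3)(-6u^2 + 8u + 5) = 6u^5 - 8u^4 - 5u^3
  (u^2)(-6u^2 + 8u + 5) = -6u^4 + 8u^3 + 5u^2
  (5)(-6u^2 + 8u + 5) = -30u^2 + 40u + 25
Sum: 6u^5 - 14u^4 + 3u^3 - 25u^2 + 40u + 25


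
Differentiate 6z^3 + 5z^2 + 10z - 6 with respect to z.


Apply the power rule term by term:
  d/dz(6z^3) = 18z^2
  d/dz(5z^2) = 10z
  d/dz(10z) = 10
  d/dz(-6) = 0
p'(z) = 18z^2 + 10z + 10


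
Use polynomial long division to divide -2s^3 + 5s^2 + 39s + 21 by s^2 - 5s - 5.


(-2s^3 + 5s^2 + 39s + 21) / (s^2 - 5s - 5)
Step 1: -2s * (s^2 - 5s - 5) = -2s^3 + 10s^2 + 10s; subtract.
Step 2: -5 * (s^2 - 5s - 5) = -5s^2 + 25s + 25; subtract.
Quotient: -2s - 5, Remainder: 4s - 4


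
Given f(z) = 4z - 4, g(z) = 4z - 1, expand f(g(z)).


Substitute g(z) into f:
f(g(z)) = 4*(4z - 1) + (-4)
Expand and combine: 16z - 8


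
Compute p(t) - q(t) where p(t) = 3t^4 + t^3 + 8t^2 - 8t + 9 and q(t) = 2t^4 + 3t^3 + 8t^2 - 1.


Distribute the minus sign:
  (3t^4 + t^3 + 8t^2 - 8t + 9)
- (2t^4 + 3t^3 + 8t^2 - 1)
Negate second polynomial: -2t^4 - 3t^3 - 8t^2 + 1
Add: t^4 - 2t^3 - 8t + 10


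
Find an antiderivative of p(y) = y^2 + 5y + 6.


Reverse power rule on each term:
  ∫ y^2 dy = (1/3)y^3
  ∫ 5y dy = (5/2)y^2
  ∫ 6 dy = 6y
F(y) = (1/3)y^3 + (5/2)y^2 + 6y + C


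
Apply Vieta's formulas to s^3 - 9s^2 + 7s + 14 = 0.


Monic cubic s^3+bs^2+cs+d=0: sum=-b, pairwise sum=c, product=-d.
b=-9, c=7, d=14
r1+r2+r3 = 9
r1r2+r1r3+r2r3 = 7
r1r2r3 = -14


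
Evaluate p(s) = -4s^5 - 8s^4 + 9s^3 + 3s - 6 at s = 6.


Using direct substitution:
  -4 * (6)^5 = -31104
  -8 * (6)^4 = -10368
  9 * (6)^3 = 1944
  0 * (6)^2 = 0
  3 * (6)^1 = 18
  constant: -6
Sum = -31104 - 10368 + 1944 + 0 + 18 - 6 = -39516


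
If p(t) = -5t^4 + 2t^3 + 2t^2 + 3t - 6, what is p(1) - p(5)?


p(1) = -4
p(5) = -2816
p(1) - p(5) = -4 + 2816 = 2812


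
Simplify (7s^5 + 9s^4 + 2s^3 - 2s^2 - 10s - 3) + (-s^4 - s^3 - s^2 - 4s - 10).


Align terms by degree and add:
  7s^5 + 9s^4 + 2s^3 - 2s^2 - 10s - 3
  -s^4 - s^3 - s^2 - 4s - 10
= 7s^5 + 8s^4 + s^3 - 3s^2 - 14s - 13


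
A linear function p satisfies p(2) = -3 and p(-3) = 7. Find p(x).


p(x) = mx + b. Using p(2)=-3, p(-3)=7:
m = (-3 - 7)/(2 + 3) = -10/5 = -2
b = -3 - m*(2) = -3 + 4 = 1
p(x) = -2x + 1


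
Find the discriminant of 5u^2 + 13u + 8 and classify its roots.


D = b^2 - 4ac = (13)^2 - 4(5)(8) = 169 - 160 = 9
Since D > 0: two distinct rational roots


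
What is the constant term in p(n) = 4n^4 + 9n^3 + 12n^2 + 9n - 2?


Read off the constant term: -2


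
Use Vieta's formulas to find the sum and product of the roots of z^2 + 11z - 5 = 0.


For az^2+bz+c=0: sum = -b/a, product = c/a.
a=1, b=11, c=-5
Sum = -(11)/1 = -11
Product = (-5)/1 = -5


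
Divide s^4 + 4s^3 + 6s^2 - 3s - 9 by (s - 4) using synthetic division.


Synthetic division with c = 4. Coefficients: 1, 4, 6, -3, -9
Bring down 1.
  1 * 4 = 4; 4 + 4 = 8
  8 * 4 = 32; 32 + 6 = 38
  38 * 4 = 152; 152 - 3 = 149
  149 * 4 = 596; 596 - 9 = 587
Quotient: s^3 + 8s^2 + 38s + 149, Remainder: 587


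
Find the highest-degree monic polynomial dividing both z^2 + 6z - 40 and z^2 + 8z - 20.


Factor each:
  z^2 + 6z - 40 = (z + 10)(z - 4)
  z^2 + 8z - 20 = (z + 10)(z - 2)
Common monic factor: z + 10


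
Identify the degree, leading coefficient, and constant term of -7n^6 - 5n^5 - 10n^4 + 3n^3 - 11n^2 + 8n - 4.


Highest power of n is 6, with coefficient -7. Constant term is -4.
Degree = 6, leading coefficient = -7, constant term = -4


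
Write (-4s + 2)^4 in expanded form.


Expand (-4s + 2)^4 by repeated multiplication:
  (-4s + 2)^2 = 16s^2 - 16s + 4
  (-4s + 2)^3 = -64s^3 + 96s^2 - 48s + 8
= 256s^4 - 512s^3 + 384s^2 - 128s + 16


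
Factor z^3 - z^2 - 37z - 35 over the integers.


Try integer roots (divisors of -35). z=-1: p(-1)=0.
Divide out (z + 1): quotient is z^2 - 2z - 35.
Factor the quadratic: (z - 7)(z + 5)
Result: (z + 1)(z - 7)(z + 5)


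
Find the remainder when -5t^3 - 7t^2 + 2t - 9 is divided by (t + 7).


By the Remainder Theorem, the remainder equals p(-7):
  -5*(-7)^3 = 1715
  -7*(-7)^2 = -343
  2*(-7)^1 = -14
  constant: -9
Sum: 1715 - 343 - 14 - 9 = 1349


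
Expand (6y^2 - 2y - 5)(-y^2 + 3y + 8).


Distribute each term of the first polynomial:
  (6y^2)(-y^2 + 3y + 8) = -6y^4 + 18y^3 + 48y^2
  (-2y)(-y^2 + 3y + 8) = 2y^3 - 6y^2 - 16y
  (-5)(-y^2 + 3y + 8) = 5y^2 - 15y - 40
Sum: -6y^4 + 20y^3 + 47y^2 - 31y - 40


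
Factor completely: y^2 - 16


Roots satisfy r1 + r2 = -b/a = 0 and r1*r2 = c/a = -16.
So r1 = -4, r2 = 4.
y^2 - 16 = (y - r1)(y - r2) = (y + 4)(y - 4)


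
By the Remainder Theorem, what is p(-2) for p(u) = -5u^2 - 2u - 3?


By the Remainder Theorem, the remainder equals p(-2):
  -5*(-2)^2 = -20
  -2*(-2)^1 = 4
  constant: -3
Sum: -20 + 4 - 3 = -19


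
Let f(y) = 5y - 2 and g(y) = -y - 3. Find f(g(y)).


Substitute g(y) into f:
f(g(y)) = 5*(-y - 3) + (-2)
Expand and combine: -5y - 17


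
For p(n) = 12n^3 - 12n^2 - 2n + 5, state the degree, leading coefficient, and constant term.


Highest power of n is 3, with coefficient 12. Constant term is 5.
Degree = 3, leading coefficient = 12, constant term = 5


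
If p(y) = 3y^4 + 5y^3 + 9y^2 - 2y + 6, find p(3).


Using direct substitution:
  3 * (3)^4 = 243
  5 * (3)^3 = 135
  9 * (3)^2 = 81
  -2 * (3)^1 = -6
  constant: 6
Sum = 243 + 135 + 81 - 6 + 6 = 459


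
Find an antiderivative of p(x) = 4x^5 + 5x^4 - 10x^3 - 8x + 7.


Reverse power rule on each term:
  ∫ 4x^5 dx = (2/3)x^6
  ∫ 5x^4 dx = x^5
  ∫ -10x^3 dx = -(5/2)x^4
  ∫ -8x dx = -4x^2
  ∫ 7 dx = 7x
F(x) = (2/3)x^6 + x^5 - (5/2)x^4 - 4x^2 + 7x + C


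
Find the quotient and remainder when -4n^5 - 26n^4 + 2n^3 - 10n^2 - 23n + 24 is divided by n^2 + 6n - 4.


(-4n^5 - 26n^4 + 2n^3 - 10n^2 - 23n + 24) / (n^2 + 6n - 4)
Step 1: -4n^3 * (n^2 + 6n - 4) = -4n^5 - 24n^4 + 16n^3; subtract.
Step 2: -2n^2 * (n^2 + 6n - 4) = -2n^4 - 12n^3 + 8n^2; subtract.
Step 3: -2n * (n^2 + 6n - 4) = -2n^3 - 12n^2 + 8n; subtract.
Step 4: -6 * (n^2 + 6n - 4) = -6n^2 - 36n + 24; subtract.
Quotient: -4n^3 - 2n^2 - 2n - 6, Remainder: 5n


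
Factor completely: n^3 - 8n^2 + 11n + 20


Try integer roots (divisors of 20). n=5: p(5)=0.
Divide out (n - 5): quotient is n^2 - 3n - 4.
Factor the quadratic: (n - 4)(n + 1)
Result: (n - 5)(n - 4)(n + 1)


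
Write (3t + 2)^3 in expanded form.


Expand (3t + 2)^3 by repeated multiplication:
  (3t + 2)^2 = 9t^2 + 12t + 4
= 27t^3 + 54t^2 + 36t + 8


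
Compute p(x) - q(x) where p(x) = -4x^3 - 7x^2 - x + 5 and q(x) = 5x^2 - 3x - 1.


Distribute the minus sign:
  (-4x^3 - 7x^2 - x + 5)
- (5x^2 - 3x - 1)
Negate second polynomial: -5x^2 + 3x + 1
Add: -4x^3 - 12x^2 + 2x + 6


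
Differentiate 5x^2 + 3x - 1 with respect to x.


Apply the power rule term by term:
  d/dx(5x^2) = 10x
  d/dx(3x) = 3
  d/dx(-1) = 0
p'(x) = 10x + 3


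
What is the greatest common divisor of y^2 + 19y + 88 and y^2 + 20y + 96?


Factor each:
  y^2 + 19y + 88 = (y + 8)(y + 11)
  y^2 + 20y + 96 = (y + 8)(y + 12)
Common monic factor: y + 8


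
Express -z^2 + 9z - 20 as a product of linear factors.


Roots satisfy r1 + r2 = -b/a = 9 and r1*r2 = c/a = 20.
So r1 = 5, r2 = 4.
-z^2 + 9z - 20 = -(z - r1)(z - r2) = -(z - 5)(z - 4)


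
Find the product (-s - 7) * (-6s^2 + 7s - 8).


Distribute each term of the first polynomial:
  (-s)(-6s^2 + 7s - 8) = 6s^3 - 7s^2 + 8s
  (-7)(-6s^2 + 7s - 8) = 42s^2 - 49s + 56
Sum: 6s^3 + 35s^2 - 41s + 56


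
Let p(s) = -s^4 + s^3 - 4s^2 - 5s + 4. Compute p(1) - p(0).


p(1) = -5
p(0) = 4
p(1) - p(0) = -5 - 4 = -9


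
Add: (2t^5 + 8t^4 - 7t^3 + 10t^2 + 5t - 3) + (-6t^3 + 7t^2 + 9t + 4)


Align terms by degree and add:
  2t^5 + 8t^4 - 7t^3 + 10t^2 + 5t - 3
  -6t^3 + 7t^2 + 9t + 4
= 2t^5 + 8t^4 - 13t^3 + 17t^2 + 14t + 1


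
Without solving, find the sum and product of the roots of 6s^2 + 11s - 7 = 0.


For as^2+bs+c=0: sum = -b/a, product = c/a.
a=6, b=11, c=-7
Sum = -(11)/6 = -11/6
Product = (-7)/6 = -7/6


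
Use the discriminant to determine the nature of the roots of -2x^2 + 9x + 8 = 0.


D = b^2 - 4ac = (9)^2 - 4(-2)(8) = 81 + 64 = 145
Since D > 0: two distinct irrational roots


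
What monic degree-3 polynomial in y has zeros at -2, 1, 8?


p(y) = (y + 2)(y - 1)(y - 8)
Expand: y^3 - 7y^2 - 10y + 16


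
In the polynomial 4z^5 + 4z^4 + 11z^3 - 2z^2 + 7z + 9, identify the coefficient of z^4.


Read off the coefficient of z^4: 4


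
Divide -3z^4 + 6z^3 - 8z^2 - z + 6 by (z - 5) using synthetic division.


Synthetic division with c = 5. Coefficients: -3, 6, -8, -1, 6
Bring down -3.
  -3 * 5 = -15; -15 + 6 = -9
  -9 * 5 = -45; -45 - 8 = -53
  -53 * 5 = -265; -265 - 1 = -266
  -266 * 5 = -1330; -1330 + 6 = -1324
Quotient: -3z^3 - 9z^2 - 53z - 266, Remainder: -1324


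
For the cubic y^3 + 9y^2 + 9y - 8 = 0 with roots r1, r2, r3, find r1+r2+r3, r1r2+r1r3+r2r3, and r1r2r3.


Monic cubic y^3+by^2+cy+d=0: sum=-b, pairwise sum=c, product=-d.
b=9, c=9, d=-8
r1+r2+r3 = -9
r1r2+r1r3+r2r3 = 9
r1r2r3 = 8


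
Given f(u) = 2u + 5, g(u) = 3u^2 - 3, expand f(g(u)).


Substitute g(u) into f:
f(g(u)) = 2*(3u^2 - 3) + 5
Expand and combine: 6u^2 - 1


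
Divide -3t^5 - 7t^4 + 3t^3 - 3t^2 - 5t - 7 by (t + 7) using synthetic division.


Synthetic division with c = -7. Coefficients: -3, -7, 3, -3, -5, -7
Bring down -3.
  -3 * -7 = 21; 21 - 7 = 14
  14 * -7 = -98; -98 + 3 = -95
  -95 * -7 = 665; 665 - 3 = 662
  662 * -7 = -4634; -4634 - 5 = -4639
  -4639 * -7 = 32473; 32473 - 7 = 32466
Quotient: -3t^4 + 14t^3 - 95t^2 + 662t - 4639, Remainder: 32466


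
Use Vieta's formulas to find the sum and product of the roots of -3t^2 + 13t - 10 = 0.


For at^2+bt+c=0: sum = -b/a, product = c/a.
a=-3, b=13, c=-10
Sum = -(13)/-3 = 13/3
Product = (-10)/-3 = 10/3


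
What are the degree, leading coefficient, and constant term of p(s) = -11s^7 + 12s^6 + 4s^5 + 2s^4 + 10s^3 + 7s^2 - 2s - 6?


Highest power of s is 7, with coefficient -11. Constant term is -6.
Degree = 7, leading coefficient = -11, constant term = -6


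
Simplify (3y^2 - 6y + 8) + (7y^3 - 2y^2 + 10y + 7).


Align terms by degree and add:
  3y^2 - 6y + 8
+ 7y^3 - 2y^2 + 10y + 7
= 7y^3 + y^2 + 4y + 15


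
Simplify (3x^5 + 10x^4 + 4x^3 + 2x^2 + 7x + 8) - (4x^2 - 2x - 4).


Distribute the minus sign:
  (3x^5 + 10x^4 + 4x^3 + 2x^2 + 7x + 8)
- (4x^2 - 2x - 4)
Negate second polynomial: -4x^2 + 2x + 4
Add: 3x^5 + 10x^4 + 4x^3 - 2x^2 + 9x + 12


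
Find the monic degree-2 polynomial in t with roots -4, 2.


p(t) = (t + 4)(t - 2)
Expand: t^2 + 2t - 8


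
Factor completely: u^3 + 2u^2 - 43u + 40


Try integer roots (divisors of 40). u=1: p(1)=0.
Divide out (u - 1): quotient is u^2 + 3u - 40.
Factor the quadratic: (u - 5)(u + 8)
Result: (u - 1)(u - 5)(u + 8)


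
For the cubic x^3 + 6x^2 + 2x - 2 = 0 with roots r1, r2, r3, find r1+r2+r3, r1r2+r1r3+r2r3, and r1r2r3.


Monic cubic x^3+bx^2+cx+d=0: sum=-b, pairwise sum=c, product=-d.
b=6, c=2, d=-2
r1+r2+r3 = -6
r1r2+r1r3+r2r3 = 2
r1r2r3 = 2


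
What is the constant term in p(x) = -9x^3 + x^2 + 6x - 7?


Read off the constant term: -7


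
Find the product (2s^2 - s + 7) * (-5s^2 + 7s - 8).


Distribute each term of the first polynomial:
  (2s^2)(-5s^2 + 7s - 8) = -10s^4 + 14s^3 - 16s^2
  (-s)(-5s^2 + 7s - 8) = 5s^3 - 7s^2 + 8s
  (7)(-5s^2 + 7s - 8) = -35s^2 + 49s - 56
Sum: -10s^4 + 19s^3 - 58s^2 + 57s - 56


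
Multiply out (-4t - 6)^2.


Expand (-4t - 6)^2 by repeated multiplication:
= 16t^2 + 48t + 36


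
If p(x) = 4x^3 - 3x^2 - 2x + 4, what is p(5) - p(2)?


p(5) = 419
p(2) = 20
p(5) - p(2) = 419 - 20 = 399


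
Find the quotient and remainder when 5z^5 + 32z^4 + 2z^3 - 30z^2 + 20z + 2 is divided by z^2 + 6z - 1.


(5z^5 + 32z^4 + 2z^3 - 30z^2 + 20z + 2) / (z^2 + 6z - 1)
Step 1: 5z^3 * (z^2 + 6z - 1) = 5z^5 + 30z^4 - 5z^3; subtract.
Step 2: 2z^2 * (z^2 + 6z - 1) = 2z^4 + 12z^3 - 2z^2; subtract.
Step 3: -5z * (z^2 + 6z - 1) = -5z^3 - 30z^2 + 5z; subtract.
Step 4: 2 * (z^2 + 6z - 1) = 2z^2 + 12z - 2; subtract.
Quotient: 5z^3 + 2z^2 - 5z + 2, Remainder: 3z + 4


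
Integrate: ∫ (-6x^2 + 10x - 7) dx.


Reverse power rule on each term:
  ∫ -6x^2 dx = -2x^3
  ∫ 10x dx = 5x^2
  ∫ -7 dx = -7x
F(x) = -2x^3 + 5x^2 - 7x + C


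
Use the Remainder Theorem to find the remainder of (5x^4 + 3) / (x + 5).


By the Remainder Theorem, the remainder equals p(-5):
  5*(-5)^4 = 3125
  0*(-5)^3 = 0
  0*(-5)^2 = 0
  0*(-5)^1 = 0
  constant: 3
Sum: 3125 + 0 + 0 + 0 + 3 = 3128


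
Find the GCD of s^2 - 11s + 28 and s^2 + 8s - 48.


Factor each:
  s^2 - 11s + 28 = (s - 4)(s - 7)
  s^2 + 8s - 48 = (s - 4)(s + 12)
Common monic factor: s - 4


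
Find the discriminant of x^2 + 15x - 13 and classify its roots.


D = b^2 - 4ac = (15)^2 - 4(1)(-13) = 225 + 52 = 277
Since D > 0: two distinct irrational roots


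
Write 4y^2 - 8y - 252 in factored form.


Roots satisfy r1 + r2 = -b/a = 2 and r1*r2 = c/a = -63.
So r1 = -7, r2 = 9.
4y^2 - 8y - 252 = 4(y - r1)(y - r2) = 4(y + 7)(y - 9)


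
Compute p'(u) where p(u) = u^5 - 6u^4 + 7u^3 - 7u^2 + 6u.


Apply the power rule term by term:
  d/du(u^5) = 5u^4
  d/du(-6u^4) = -24u^3
  d/du(7u^3) = 21u^2
  d/du(-7u^2) = -14u
  d/du(6u) = 6
p'(u) = 5u^4 - 24u^3 + 21u^2 - 14u + 6


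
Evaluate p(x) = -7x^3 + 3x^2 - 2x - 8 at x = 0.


Using direct substitution:
  -7 * (0)^3 = 0
  3 * (0)^2 = 0
  -2 * (0)^1 = 0
  constant: -8
Sum = 0 + 0 + 0 - 8 = -8


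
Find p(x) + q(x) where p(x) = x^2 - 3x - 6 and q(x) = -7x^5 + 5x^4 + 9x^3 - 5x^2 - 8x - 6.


Align terms by degree and add:
  x^2 - 3x - 6
  -7x^5 + 5x^4 + 9x^3 - 5x^2 - 8x - 6
= -7x^5 + 5x^4 + 9x^3 - 4x^2 - 11x - 12


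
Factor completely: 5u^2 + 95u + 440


Roots satisfy r1 + r2 = -b/a = -19 and r1*r2 = c/a = 88.
So r1 = -8, r2 = -11.
5u^2 + 95u + 440 = 5(u - r1)(u - r2) = 5(u + 8)(u + 11)


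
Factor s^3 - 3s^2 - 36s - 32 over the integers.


Try integer roots (divisors of -32). s=-4: p(-4)=0.
Divide out (s + 4): quotient is s^2 - 7s - 8.
Factor the quadratic: (s + 1)(s - 8)
Result: (s + 4)(s + 1)(s - 8)


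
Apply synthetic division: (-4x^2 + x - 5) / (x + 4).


Synthetic division with c = -4. Coefficients: -4, 1, -5
Bring down -4.
  -4 * -4 = 16; 16 + 1 = 17
  17 * -4 = -68; -68 - 5 = -73
Quotient: -4x + 17, Remainder: -73


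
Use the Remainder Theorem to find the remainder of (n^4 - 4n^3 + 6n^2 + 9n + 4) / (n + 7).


By the Remainder Theorem, the remainder equals p(-7):
  1*(-7)^4 = 2401
  -4*(-7)^3 = 1372
  6*(-7)^2 = 294
  9*(-7)^1 = -63
  constant: 4
Sum: 2401 + 1372 + 294 - 63 + 4 = 4008


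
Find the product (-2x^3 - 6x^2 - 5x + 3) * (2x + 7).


Distribute each term of the first polynomial:
  (-2x^3)(2x + 7) = -4x^4 - 14x^3
  (-6x^2)(2x + 7) = -12x^3 - 42x^2
  (-5x)(2x + 7) = -10x^2 - 35x
  (3)(2x + 7) = 6x + 21
Sum: -4x^4 - 26x^3 - 52x^2 - 29x + 21


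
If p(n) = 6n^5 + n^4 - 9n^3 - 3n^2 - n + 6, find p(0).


Using direct substitution:
  6 * (0)^5 = 0
  1 * (0)^4 = 0
  -9 * (0)^3 = 0
  -3 * (0)^2 = 0
  -1 * (0)^1 = 0
  constant: 6
Sum = 0 + 0 + 0 + 0 + 0 + 6 = 6


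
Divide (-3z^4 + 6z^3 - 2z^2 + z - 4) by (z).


(-3z^4 + 6z^3 - 2z^2 + z - 4) / (z)
Step 1: -3z^3 * (z) = -3z^4; subtract.
Step 2: 6z^2 * (z) = 6z^3; subtract.
Step 3: -2z * (z) = -2z^2; subtract.
Step 4: 1 * (z) = z; subtract.
Quotient: -3z^3 + 6z^2 - 2z + 1, Remainder: -4


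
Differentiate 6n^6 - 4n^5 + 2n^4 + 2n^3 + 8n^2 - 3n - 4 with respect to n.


Apply the power rule term by term:
  d/dn(6n^6) = 36n^5
  d/dn(-4n^5) = -20n^4
  d/dn(2n^4) = 8n^3
  d/dn(2n^3) = 6n^2
  d/dn(8n^2) = 16n
  d/dn(-3n) = -3
  d/dn(-4) = 0
p'(n) = 36n^5 - 20n^4 + 8n^3 + 6n^2 + 16n - 3


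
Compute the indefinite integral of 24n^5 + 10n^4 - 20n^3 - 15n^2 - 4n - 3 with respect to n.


Reverse power rule on each term:
  ∫ 24n^5 dn = 4n^6
  ∫ 10n^4 dn = 2n^5
  ∫ -20n^3 dn = -5n^4
  ∫ -15n^2 dn = -5n^3
  ∫ -4n dn = -2n^2
  ∫ -3 dn = -3n
F(n) = 4n^6 + 2n^5 - 5n^4 - 5n^3 - 2n^2 - 3n + C


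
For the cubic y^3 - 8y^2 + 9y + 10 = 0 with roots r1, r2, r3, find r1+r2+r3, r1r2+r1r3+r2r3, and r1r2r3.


Monic cubic y^3+by^2+cy+d=0: sum=-b, pairwise sum=c, product=-d.
b=-8, c=9, d=10
r1+r2+r3 = 8
r1r2+r1r3+r2r3 = 9
r1r2r3 = -10
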